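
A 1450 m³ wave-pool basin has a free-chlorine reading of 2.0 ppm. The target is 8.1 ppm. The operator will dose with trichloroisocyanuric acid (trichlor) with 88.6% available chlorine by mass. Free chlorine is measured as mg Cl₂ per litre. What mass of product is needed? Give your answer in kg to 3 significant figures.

Volume: 1450 m³ = 1,450,000 L.
Chlorine deficit: 8.1 − 2.0 = 6.1 ppm = 6.1 mg/L as Cl₂.
Cl₂ equivalent needed: 6.1 mg/L × 1,450,000 L = 8,845,000 mg = 8845 g.
Product at 88.6% available chlorine: 8845 / 0.886 = 9983 g.

9.98 kg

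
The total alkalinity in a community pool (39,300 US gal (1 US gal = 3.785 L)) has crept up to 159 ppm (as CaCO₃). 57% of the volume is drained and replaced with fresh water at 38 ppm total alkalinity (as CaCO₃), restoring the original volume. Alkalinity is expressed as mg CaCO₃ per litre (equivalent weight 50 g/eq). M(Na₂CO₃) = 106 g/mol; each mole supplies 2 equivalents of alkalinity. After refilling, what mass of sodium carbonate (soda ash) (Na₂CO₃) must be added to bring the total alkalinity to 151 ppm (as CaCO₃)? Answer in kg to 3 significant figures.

Volume: 39,300 US gal × 3.785 L/gal = 148,750 L.
After draining 57% and refilling: 159 × 0.43 + 38 × 0.57 = 90.03 ppm.
Deficit to target: 151 − 90.03 = 60.97 mg/L.
As CaCO₃: 60.97 mg/L × 148,750 L = 9069 g; ÷ 50 g/eq ÷ 2 = 90.69 mol Na₂CO₃.
Mass: 90.69 × 106 = 9613 g.

9.61 kg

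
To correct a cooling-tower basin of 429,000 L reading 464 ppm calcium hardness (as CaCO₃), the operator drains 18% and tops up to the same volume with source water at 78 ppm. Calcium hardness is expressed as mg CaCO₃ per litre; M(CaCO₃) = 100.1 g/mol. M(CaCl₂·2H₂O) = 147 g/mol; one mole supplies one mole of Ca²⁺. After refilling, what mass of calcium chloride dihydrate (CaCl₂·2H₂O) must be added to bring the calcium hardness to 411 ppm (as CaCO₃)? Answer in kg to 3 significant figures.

10.4 kg

After draining 18% and refilling: 464 × 0.82 + 78 × 0.18 = 394.52 ppm.
Deficit to target: 411 − 394.52 = 16.48 mg/L.
As CaCO₃: 16.48 mg/L × 429,000 L = 7070 g; ÷ 100.1 = 70.63 mol Ca²⁺.
Mass: 70.63 × 147 = 10,380 g.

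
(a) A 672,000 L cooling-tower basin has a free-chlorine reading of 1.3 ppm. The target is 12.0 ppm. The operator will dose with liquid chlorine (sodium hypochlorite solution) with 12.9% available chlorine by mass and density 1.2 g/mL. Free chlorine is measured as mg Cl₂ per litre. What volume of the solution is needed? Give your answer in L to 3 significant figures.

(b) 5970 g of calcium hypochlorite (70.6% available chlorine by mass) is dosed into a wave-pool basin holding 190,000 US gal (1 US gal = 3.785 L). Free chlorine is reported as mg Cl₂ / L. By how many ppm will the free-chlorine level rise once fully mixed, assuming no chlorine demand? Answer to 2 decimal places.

(a) Chlorine deficit: 12.0 − 1.3 = 10.7 ppm = 10.7 mg/L as Cl₂.
(a) Cl₂ equivalent needed: 10.7 mg/L × 672,000 L = 7,190,000 mg = 7190 g.
(a) Product at 12.9% available chlorine: 7190 / 0.129 = 55,740 g.
(a) Volume at density 1.2 g/mL: 55,740 g ÷ 1.2 g/mL = 46,450 mL.

(b) Volume: 190,000 US gal × 3.785 L/gal = 719,150 L.
(b) Available chlorine delivered: 5970 g × 0.706 = 4215 g as Cl₂.
(b) Concentration rise: 4215 g / 719,150 L = 5.861 mg/L = 5.86 ppm.

(a) 46.4 L; (b) 5.86 ppm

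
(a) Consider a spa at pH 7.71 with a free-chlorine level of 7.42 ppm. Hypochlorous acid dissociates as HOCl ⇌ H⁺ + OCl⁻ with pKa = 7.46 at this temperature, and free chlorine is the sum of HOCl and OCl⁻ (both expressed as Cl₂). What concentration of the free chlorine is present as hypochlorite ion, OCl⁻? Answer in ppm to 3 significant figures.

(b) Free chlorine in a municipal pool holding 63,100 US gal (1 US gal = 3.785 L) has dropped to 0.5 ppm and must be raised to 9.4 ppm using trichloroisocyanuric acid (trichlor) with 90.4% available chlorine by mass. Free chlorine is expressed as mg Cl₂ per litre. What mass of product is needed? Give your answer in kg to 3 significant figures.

(a) 4.75 ppm; (b) 2.35 kg

(a) [OCl⁻]/[HOCl] = 10^(pH − pKa) = 10^(7.71 − 7.46) = 10^0.25 = 1.778.
(a) Fraction as HOCl = 1 / (1 + 1.778) = 0.3599.
(a) OCl⁻ = (1 − 0.3599) × 7.42 ppm = 4.749 ppm.

(b) Volume: 63,100 US gal × 3.785 L/gal = 238,834 L.
(b) Chlorine deficit: 9.4 − 0.5 = 8.9 ppm = 8.9 mg/L as Cl₂.
(b) Cl₂ equivalent needed: 8.9 mg/L × 238,834 L = 2,126,000 mg = 2126 g.
(b) Product at 90.4% available chlorine: 2126 / 0.904 = 2351 g.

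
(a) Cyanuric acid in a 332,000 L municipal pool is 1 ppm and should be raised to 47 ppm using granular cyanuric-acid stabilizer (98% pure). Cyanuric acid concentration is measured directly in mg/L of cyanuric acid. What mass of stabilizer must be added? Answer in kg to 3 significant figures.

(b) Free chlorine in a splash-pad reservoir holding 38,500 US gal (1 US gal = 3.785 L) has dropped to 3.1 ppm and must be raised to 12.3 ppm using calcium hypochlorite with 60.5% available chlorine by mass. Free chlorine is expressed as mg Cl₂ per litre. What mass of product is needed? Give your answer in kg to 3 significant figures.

(a) 15.6 kg; (b) 2.22 kg

(a) CYA to add: (47 − 1) = 46 mg/L × 332,000 L = 15,270 g cyanuric acid.
(a) At 98% purity: 15,270 / 0.98 = 15,580 g product.

(b) Volume: 38,500 US gal × 3.785 L/gal = 145,722 L.
(b) Chlorine deficit: 12.3 − 3.1 = 9.2 ppm = 9.2 mg/L as Cl₂.
(b) Cl₂ equivalent needed: 9.2 mg/L × 145,722 L = 1,341,000 mg = 1341 g.
(b) Product at 60.5% available chlorine: 1341 / 0.605 = 2216 g.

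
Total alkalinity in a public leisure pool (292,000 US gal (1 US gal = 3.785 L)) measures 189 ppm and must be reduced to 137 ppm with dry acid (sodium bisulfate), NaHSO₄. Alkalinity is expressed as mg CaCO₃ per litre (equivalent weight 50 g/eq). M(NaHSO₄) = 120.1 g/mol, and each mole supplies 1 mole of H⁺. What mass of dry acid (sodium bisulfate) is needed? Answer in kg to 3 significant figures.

138 kg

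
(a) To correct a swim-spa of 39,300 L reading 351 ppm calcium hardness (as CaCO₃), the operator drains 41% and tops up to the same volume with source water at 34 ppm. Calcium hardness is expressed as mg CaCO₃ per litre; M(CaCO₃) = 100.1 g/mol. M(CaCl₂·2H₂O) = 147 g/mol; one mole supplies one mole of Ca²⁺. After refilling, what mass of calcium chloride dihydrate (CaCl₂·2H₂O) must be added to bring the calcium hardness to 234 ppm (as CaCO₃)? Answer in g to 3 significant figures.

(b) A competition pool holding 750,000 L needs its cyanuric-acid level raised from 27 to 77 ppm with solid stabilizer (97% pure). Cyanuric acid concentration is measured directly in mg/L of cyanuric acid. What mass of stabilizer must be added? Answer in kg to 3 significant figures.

(a) 749 g; (b) 38.7 kg

(a) After draining 41% and refilling: 351 × 0.59 + 34 × 0.41 = 221.03 ppm.
(a) Deficit to target: 234 − 221.03 = 12.97 mg/L.
(a) As CaCO₃: 12.97 mg/L × 39,300 L = 509.7 g; ÷ 100.1 = 5.092 mol Ca²⁺.
(a) Mass: 5.092 × 147 = 748.5 g.

(b) CYA to add: (77 − 27) = 50 mg/L × 750,000 L = 37,500 g cyanuric acid.
(b) At 97% purity: 37,500 / 0.97 = 38,660 g product.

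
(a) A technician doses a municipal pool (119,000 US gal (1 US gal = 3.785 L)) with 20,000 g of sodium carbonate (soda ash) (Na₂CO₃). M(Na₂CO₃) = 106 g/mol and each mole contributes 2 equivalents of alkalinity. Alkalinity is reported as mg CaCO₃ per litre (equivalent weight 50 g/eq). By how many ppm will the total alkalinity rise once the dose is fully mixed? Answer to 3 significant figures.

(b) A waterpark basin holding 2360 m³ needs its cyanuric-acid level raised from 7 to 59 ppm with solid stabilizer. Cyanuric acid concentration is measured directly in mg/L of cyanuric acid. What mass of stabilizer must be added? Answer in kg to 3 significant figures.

(a) 41.9 ppm; (b) 123 kg

(a) Volume: 119,000 US gal × 3.785 L/gal = 450,415 L.
(a) Moles of Na₂CO₃: 20,000 g ÷ 106 g/mol = 188.7 mol → 377.4 eq of alkalinity.
(a) As CaCO₃: 377.4 eq × 50 g/eq = 18,870 g.
(a) Rise: 18,870 g / 450,415 L × 1000 = 41.89 mg/L.

(b) Volume: 2360 m³ = 2,360,000 L.
(b) CYA to add: (59 − 7) = 52 mg/L × 2,360,000 L = 122,700 g cyanuric acid.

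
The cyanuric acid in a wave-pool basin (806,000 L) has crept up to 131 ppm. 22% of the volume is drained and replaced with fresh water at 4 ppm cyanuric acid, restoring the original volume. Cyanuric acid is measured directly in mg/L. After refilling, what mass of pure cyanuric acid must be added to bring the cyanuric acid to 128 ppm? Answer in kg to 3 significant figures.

After draining 22% and refilling: 131 × 0.78 + 4 × 0.22 = 103.06 ppm.
Deficit to target: 128 − 103.06 = 24.94 mg/L.
Mass: 24.94 mg/L × 806,000 L = 20,100 g cyanuric acid.

20.1 kg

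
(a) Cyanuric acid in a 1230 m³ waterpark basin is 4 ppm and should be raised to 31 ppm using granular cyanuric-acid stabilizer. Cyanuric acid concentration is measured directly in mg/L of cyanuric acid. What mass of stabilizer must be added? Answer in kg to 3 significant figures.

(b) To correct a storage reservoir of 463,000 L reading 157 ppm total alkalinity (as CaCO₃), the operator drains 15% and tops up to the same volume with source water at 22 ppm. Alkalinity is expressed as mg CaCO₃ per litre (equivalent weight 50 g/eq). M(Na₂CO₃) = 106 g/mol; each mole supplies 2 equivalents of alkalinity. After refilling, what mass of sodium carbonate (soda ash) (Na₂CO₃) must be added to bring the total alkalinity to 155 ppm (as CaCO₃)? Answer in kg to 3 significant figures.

(a) 33.2 kg; (b) 8.96 kg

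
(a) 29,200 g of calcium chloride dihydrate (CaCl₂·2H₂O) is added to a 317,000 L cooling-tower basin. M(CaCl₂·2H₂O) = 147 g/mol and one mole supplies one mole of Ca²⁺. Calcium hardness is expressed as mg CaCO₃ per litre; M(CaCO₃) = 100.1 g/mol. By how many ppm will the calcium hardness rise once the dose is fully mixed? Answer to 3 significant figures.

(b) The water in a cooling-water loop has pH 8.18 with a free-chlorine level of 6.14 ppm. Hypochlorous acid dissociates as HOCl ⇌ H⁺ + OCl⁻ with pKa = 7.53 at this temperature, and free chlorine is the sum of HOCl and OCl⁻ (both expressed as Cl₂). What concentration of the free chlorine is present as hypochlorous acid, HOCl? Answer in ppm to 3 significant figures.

(a) Moles of Ca²⁺: 29,200 g ÷ 147 g/mol = 198.6 mol.
(a) As CaCO₃: 198.6 mol × 100.1 g/mol = 19,880 g.
(a) Rise: 19,880 g / 317,000 L × 1000 = 62.72 mg/L.

(b) [OCl⁻]/[HOCl] = 10^(pH − pKa) = 10^(8.18 − 7.53) = 10^0.65 = 4.467.
(b) Fraction as HOCl = 1 / (1 + 4.467) = 0.1829.
(b) HOCl = 0.1829 × 6.14 ppm = 1.123 ppm.

(a) 62.7 ppm; (b) 1.12 ppm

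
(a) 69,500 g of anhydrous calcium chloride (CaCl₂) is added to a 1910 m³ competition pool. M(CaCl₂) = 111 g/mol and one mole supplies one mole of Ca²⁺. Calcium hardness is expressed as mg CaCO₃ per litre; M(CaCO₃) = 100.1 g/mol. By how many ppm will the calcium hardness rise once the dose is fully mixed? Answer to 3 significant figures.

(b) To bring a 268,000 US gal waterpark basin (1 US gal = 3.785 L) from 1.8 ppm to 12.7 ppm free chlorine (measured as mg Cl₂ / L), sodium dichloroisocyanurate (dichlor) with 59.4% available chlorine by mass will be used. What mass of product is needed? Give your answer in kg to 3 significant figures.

(a) 32.8 ppm; (b) 18.6 kg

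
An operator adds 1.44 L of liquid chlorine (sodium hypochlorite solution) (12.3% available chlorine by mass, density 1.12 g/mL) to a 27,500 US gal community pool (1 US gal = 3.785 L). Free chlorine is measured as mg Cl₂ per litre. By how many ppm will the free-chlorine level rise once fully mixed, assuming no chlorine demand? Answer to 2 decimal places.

Volume: 27,500 US gal × 3.785 L/gal = 104,088 L.
Mass of solution: 1.44 L × 1000 mL/L × 1.12 g/mL = 1613 g.
Available chlorine delivered: 1613 g × 0.123 = 198.4 g as Cl₂.
Concentration rise: 198.4 g / 104,088 L = 1.906 mg/L = 1.91 ppm.

1.91 ppm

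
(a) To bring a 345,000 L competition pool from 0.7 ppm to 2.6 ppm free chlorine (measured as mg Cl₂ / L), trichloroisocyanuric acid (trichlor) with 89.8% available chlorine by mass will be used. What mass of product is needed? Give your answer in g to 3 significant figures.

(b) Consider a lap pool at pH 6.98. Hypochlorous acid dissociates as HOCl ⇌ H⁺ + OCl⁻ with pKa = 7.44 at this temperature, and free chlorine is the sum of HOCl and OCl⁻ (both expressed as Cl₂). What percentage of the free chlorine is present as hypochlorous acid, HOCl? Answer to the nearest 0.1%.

(a) 730 g; (b) 74.3%

(a) Chlorine deficit: 2.6 − 0.7 = 1.9 ppm = 1.9 mg/L as Cl₂.
(a) Cl₂ equivalent needed: 1.9 mg/L × 345,000 L = 655,500 mg = 655.5 g.
(a) Product at 89.8% available chlorine: 655.5 / 0.898 = 730 g.

(b) [OCl⁻]/[HOCl] = 10^(pH − pKa) = 10^(6.98 − 7.44) = 10^-0.46 = 0.3467.
(b) Fraction as HOCl = 1 / (1 + 0.3467) = 0.7425.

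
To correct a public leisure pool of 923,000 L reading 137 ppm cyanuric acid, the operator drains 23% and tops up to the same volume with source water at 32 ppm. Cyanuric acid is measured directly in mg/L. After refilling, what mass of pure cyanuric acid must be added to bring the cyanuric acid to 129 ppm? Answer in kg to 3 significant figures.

14.9 kg

After draining 23% and refilling: 137 × 0.77 + 32 × 0.23 = 112.85 ppm.
Deficit to target: 129 − 112.85 = 16.15 mg/L.
Mass: 16.15 mg/L × 923,000 L = 14,910 g cyanuric acid.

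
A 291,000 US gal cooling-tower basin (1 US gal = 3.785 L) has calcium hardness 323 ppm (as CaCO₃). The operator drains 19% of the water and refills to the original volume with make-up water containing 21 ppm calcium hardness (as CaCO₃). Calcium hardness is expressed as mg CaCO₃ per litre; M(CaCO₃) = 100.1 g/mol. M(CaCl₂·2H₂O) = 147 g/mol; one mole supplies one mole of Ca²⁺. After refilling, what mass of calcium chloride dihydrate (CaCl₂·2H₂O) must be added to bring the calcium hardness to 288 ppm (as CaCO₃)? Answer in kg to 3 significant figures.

Volume: 291,000 US gal × 3.785 L/gal = 1,101,435 L.
After draining 19% and refilling: 323 × 0.81 + 21 × 0.19 = 265.62 ppm.
Deficit to target: 288 − 265.62 = 22.38 mg/L.
As CaCO₃: 22.38 mg/L × 1,101,435 L = 24,650 g; ÷ 100.1 = 246.3 mol Ca²⁺.
Mass: 246.3 × 147 = 36,200 g.

36.2 kg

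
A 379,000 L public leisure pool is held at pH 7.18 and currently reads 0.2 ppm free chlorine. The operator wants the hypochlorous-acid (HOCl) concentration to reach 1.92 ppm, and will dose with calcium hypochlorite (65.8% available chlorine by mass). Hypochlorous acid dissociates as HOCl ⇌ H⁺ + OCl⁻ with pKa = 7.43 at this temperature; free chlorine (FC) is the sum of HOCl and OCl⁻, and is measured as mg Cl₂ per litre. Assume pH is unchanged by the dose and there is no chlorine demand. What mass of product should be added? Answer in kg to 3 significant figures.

[OCl⁻]/[HOCl] = 10^(pH − pKa) = 10^(7.18 − 7.43) = 0.5623; fraction as HOCl = 1/(1 + 0.5623) = 0.6401.
Free chlorine required for 1.92 ppm HOCl: 1.92 / 0.6401 = 3 ppm.
FC to add: 3 − 0.2 = 2.8 mg/L as Cl₂.
Cl₂ equivalent: 2.8 mg/L × 379,000 L = 1061 g.
Product at 65.8% available Cl: 1061 / 0.658 = 1613 g.

1.61 kg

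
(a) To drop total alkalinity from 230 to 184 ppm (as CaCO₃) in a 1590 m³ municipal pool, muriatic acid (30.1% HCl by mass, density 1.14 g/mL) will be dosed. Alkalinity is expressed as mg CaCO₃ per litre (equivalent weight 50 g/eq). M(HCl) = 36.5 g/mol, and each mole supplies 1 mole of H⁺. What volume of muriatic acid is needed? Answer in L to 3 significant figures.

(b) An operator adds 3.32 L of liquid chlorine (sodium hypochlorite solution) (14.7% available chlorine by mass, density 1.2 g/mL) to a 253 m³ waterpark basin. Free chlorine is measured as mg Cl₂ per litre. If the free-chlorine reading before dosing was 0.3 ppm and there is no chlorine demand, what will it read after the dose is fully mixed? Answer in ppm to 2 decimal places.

(a) Volume: 1590 m³ = 1,590,000 L.
(a) Alkalinity to neutralize: (230 − 184) = 46 mg/L as CaCO₃ × 1,590,000 L = 73,140 g as CaCO₃.
(a) Equivalents of H⁺ required: 73,140 ÷ 50 g/eq = 1463 eq = 1463 mol HCl.
(a) Mass of HCl: 1463 × 36.5 = 53,390 g.
(a) Mass of 30.1% solution: 53,390 / 0.301 = 177,400 g.
(a) Volume: 177,400 g ÷ 1.14 g/mL = 155,600 mL.

(b) Volume: 253 m³ = 253,000 L.
(b) Mass of solution: 3.32 L × 1000 mL/L × 1.2 g/mL = 3984 g.
(b) Available chlorine delivered: 3984 g × 0.147 = 585.6 g as Cl₂.
(b) Concentration rise: 585.6 g / 253,000 L = 2.315 mg/L = 2.31 ppm.
(b) Final FC: 0.3 + 2.31 = 2.61 ppm.

(a) 156 L; (b) 2.61 ppm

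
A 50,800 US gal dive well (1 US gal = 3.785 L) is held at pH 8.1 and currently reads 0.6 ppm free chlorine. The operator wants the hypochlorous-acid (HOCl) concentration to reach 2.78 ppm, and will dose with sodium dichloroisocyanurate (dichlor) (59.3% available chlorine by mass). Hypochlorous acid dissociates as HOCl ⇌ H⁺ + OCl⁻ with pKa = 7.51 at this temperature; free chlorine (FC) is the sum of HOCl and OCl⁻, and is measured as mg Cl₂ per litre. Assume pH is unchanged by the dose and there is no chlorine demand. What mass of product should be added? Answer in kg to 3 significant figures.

Volume: 50,800 US gal × 3.785 L/gal = 192,278 L.
[OCl⁻]/[HOCl] = 10^(pH − pKa) = 10^(8.1 − 7.51) = 3.89; fraction as HOCl = 1/(1 + 3.89) = 0.2045.
Free chlorine required for 2.78 ppm HOCl: 2.78 / 0.2045 = 13.6 ppm.
FC to add: 13.6 − 0.6 = 13 mg/L as Cl₂.
Cl₂ equivalent: 13 mg/L × 192,278 L = 2499 g.
Product at 59.3% available Cl: 2499 / 0.593 = 4214 g.

4.21 kg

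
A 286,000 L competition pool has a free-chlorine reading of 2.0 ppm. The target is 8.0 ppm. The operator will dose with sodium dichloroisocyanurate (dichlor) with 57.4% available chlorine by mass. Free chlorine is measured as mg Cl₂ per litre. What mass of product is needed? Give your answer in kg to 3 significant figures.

Chlorine deficit: 8.0 − 2.0 = 6 ppm = 6 mg/L as Cl₂.
Cl₂ equivalent needed: 6 mg/L × 286,000 L = 1,716,000 mg = 1716 g.
Product at 57.4% available chlorine: 1716 / 0.574 = 2990 g.

2.99 kg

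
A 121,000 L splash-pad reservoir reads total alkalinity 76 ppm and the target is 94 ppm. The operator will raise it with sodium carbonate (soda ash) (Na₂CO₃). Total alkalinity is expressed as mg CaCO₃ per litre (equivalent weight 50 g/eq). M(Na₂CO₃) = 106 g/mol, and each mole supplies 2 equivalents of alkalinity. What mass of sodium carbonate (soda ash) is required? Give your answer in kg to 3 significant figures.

2.31 kg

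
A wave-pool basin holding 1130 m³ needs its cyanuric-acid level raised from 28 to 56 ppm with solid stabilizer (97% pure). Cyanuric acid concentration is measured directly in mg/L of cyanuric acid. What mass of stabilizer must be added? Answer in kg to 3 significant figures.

Volume: 1130 m³ = 1,130,000 L.
CYA to add: (56 − 28) = 28 mg/L × 1,130,000 L = 31,640 g cyanuric acid.
At 97% purity: 31,640 / 0.97 = 32,620 g product.

32.6 kg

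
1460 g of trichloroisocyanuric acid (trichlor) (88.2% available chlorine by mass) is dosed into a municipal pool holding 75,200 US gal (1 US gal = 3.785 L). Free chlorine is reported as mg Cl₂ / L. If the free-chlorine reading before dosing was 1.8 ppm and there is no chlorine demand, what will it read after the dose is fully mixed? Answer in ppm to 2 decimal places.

Volume: 75,200 US gal × 3.785 L/gal = 284,632 L.
Available chlorine delivered: 1460 g × 0.882 = 1288 g as Cl₂.
Concentration rise: 1288 g / 284,632 L = 4.524 mg/L = 4.52 ppm.
Final FC: 1.8 + 4.52 = 6.32 ppm.

6.32 ppm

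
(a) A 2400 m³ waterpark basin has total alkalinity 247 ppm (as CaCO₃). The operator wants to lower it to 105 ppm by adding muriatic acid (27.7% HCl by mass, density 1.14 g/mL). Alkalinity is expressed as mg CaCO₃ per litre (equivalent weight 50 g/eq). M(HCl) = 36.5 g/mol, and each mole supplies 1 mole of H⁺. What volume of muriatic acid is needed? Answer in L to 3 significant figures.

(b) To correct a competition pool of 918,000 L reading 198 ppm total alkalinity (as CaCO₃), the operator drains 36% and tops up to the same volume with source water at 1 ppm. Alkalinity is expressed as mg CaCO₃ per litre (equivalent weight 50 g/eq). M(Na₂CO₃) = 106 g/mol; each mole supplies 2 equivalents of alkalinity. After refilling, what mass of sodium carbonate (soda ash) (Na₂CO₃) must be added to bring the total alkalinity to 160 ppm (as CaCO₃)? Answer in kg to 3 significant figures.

(a) Volume: 2400 m³ = 2,400,000 L.
(a) Alkalinity to neutralize: (247 − 105) = 142 mg/L as CaCO₃ × 2,400,000 L = 340,800 g as CaCO₃.
(a) Equivalents of H⁺ required: 340,800 ÷ 50 g/eq = 6816 eq = 6816 mol HCl.
(a) Mass of HCl: 6816 × 36.5 = 248,800 g.
(a) Mass of 27.7% solution: 248,800 / 0.277 = 898,100 g.
(a) Volume: 898,100 g ÷ 1.14 g/mL = 787,800 mL.

(b) After draining 36% and refilling: 198 × 0.64 + 1 × 0.36 = 127.08 ppm.
(b) Deficit to target: 160 − 127.08 = 32.92 mg/L.
(b) As CaCO₃: 32.92 mg/L × 918,000 L = 30,220 g; ÷ 50 g/eq ÷ 2 = 302.2 mol Na₂CO₃.
(b) Mass: 302.2 × 106 = 32,030 g.

(a) 788 L; (b) 32.0 kg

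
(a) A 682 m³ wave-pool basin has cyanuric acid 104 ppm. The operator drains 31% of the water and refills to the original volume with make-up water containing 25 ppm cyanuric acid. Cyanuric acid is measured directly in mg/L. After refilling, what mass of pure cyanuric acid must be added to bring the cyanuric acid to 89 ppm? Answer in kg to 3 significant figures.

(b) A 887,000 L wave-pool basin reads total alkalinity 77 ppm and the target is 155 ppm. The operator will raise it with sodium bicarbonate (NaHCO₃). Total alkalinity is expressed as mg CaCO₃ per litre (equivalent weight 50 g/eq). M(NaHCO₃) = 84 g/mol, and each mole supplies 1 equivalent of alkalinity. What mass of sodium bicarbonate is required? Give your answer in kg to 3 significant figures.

(a) Volume: 682 m³ = 682,000 L.
(a) After draining 31% and refilling: 104 × 0.69 + 25 × 0.31 = 79.51 ppm.
(a) Deficit to target: 89 − 79.51 = 9.49 mg/L.
(a) Mass: 9.49 mg/L × 682,000 L = 6472 g cyanuric acid.

(b) Alkalinity to add: (155 − 77) = 78 mg/L as CaCO₃ × 887,000 L = 69,190 g as CaCO₃.
(b) Equivalents: 69,190 g ÷ 50 g/eq = 1384 eq.
(b) NaHCO₃ supplies 1 eq per mole → 1384 mol.
(b) Mass: 1384 mol × 84 g/mol = 116,200 g.

(a) 6.47 kg; (b) 116 kg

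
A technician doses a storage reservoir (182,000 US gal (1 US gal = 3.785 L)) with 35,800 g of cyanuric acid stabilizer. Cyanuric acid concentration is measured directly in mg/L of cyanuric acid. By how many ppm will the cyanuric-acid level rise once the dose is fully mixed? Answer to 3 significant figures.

52.0 ppm

Volume: 182,000 US gal × 3.785 L/gal = 688,870 L.
Rise: 35,800 g / 688,870 L × 1000 = 51.97 mg/L.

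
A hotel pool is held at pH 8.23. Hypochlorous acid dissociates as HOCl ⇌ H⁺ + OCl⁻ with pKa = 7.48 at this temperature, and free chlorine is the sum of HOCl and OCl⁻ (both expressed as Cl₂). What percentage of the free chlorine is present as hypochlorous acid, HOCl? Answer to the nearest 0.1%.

15.1%

[OCl⁻]/[HOCl] = 10^(pH − pKa) = 10^(8.23 − 7.48) = 10^0.75 = 5.623.
Fraction as HOCl = 1 / (1 + 5.623) = 0.151.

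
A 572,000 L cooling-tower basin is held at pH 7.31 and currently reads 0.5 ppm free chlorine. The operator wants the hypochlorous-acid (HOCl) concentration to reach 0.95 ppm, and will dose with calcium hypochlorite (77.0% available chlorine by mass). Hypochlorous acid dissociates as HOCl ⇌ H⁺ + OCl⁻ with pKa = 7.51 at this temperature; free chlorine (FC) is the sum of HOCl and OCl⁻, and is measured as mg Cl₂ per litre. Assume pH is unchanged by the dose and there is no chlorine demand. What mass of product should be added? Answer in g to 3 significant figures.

780 g

[OCl⁻]/[HOCl] = 10^(pH − pKa) = 10^(7.31 − 7.51) = 0.631; fraction as HOCl = 1/(1 + 0.631) = 0.6131.
Free chlorine required for 0.95 ppm HOCl: 0.95 / 0.6131 = 1.549 ppm.
FC to add: 1.549 − 0.5 = 1.049 mg/L as Cl₂.
Cl₂ equivalent: 1.049 mg/L × 572,000 L = 600.3 g.
Product at 77.0% available Cl: 600.3 / 0.77 = 779.6 g.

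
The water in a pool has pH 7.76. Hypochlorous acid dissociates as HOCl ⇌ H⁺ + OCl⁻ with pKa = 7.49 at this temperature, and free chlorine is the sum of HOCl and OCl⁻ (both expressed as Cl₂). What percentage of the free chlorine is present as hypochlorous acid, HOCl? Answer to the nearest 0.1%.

34.9%

[OCl⁻]/[HOCl] = 10^(pH − pKa) = 10^(7.76 − 7.49) = 10^0.27 = 1.862.
Fraction as HOCl = 1 / (1 + 1.862) = 0.3494.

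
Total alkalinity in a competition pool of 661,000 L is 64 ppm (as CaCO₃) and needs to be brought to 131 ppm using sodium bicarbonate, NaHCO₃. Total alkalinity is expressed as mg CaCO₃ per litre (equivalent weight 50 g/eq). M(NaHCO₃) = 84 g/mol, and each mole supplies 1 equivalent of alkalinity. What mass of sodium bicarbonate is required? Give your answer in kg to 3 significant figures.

74.4 kg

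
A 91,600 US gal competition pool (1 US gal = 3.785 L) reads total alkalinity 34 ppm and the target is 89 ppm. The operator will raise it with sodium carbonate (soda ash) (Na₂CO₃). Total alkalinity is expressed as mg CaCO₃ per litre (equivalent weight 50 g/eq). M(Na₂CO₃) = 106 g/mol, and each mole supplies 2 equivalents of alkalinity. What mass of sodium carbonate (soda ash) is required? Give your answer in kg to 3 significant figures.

20.2 kg

Volume: 91,600 US gal × 3.785 L/gal = 346,706 L.
Alkalinity to add: (89 − 34) = 55 mg/L as CaCO₃ × 346,706 L = 19,070 g as CaCO₃.
Equivalents: 19,070 g ÷ 50 g/eq = 381.4 eq.
Each mole of Na₂CO₃ supplies 2 eq, so 381.4 / 2 = 190.7 mol.
Mass: 190.7 mol × 106 g/mol = 20,210 g.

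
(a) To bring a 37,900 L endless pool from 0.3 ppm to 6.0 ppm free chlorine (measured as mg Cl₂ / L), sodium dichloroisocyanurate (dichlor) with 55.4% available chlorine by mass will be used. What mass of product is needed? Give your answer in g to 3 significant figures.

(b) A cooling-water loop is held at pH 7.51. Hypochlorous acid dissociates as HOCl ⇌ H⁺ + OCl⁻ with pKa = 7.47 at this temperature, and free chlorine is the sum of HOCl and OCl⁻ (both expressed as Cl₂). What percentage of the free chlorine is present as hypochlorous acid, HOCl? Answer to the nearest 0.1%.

(a) Chlorine deficit: 6.0 − 0.3 = 5.7 ppm = 5.7 mg/L as Cl₂.
(a) Cl₂ equivalent needed: 5.7 mg/L × 37,900 L = 216,000 mg = 216 g.
(a) Product at 55.4% available chlorine: 216 / 0.554 = 389.9 g.

(b) [OCl⁻]/[HOCl] = 10^(pH − pKa) = 10^(7.51 − 7.47) = 10^0.04 = 1.096.
(b) Fraction as HOCl = 1 / (1 + 1.096) = 0.477.

(a) 390 g; (b) 47.7%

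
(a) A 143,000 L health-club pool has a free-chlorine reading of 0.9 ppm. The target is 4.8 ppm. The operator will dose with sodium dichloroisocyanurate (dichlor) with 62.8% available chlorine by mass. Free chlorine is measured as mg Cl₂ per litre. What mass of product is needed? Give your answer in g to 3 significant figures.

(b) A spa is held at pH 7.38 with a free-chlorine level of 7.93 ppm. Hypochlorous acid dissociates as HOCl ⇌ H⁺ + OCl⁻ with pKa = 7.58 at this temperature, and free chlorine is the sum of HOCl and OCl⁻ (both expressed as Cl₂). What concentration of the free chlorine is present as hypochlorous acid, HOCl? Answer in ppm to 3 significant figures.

(a) Chlorine deficit: 4.8 − 0.9 = 3.9 ppm = 3.9 mg/L as Cl₂.
(a) Cl₂ equivalent needed: 3.9 mg/L × 143,000 L = 557,700 mg = 557.7 g.
(a) Product at 62.8% available chlorine: 557.7 / 0.628 = 888.1 g.

(b) [OCl⁻]/[HOCl] = 10^(pH − pKa) = 10^(7.38 − 7.58) = 10^-0.20 = 0.631.
(b) Fraction as HOCl = 1 / (1 + 0.631) = 0.6131.
(b) HOCl = 0.6131 × 7.93 ppm = 4.862 ppm.

(a) 888 g; (b) 4.86 ppm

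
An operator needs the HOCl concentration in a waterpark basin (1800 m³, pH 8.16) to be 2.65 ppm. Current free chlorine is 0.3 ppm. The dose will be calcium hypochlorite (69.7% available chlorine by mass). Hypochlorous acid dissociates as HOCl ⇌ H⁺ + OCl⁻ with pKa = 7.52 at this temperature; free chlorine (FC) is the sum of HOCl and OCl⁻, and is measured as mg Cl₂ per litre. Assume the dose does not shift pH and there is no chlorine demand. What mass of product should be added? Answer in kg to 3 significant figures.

Volume: 1800 m³ = 1,800,000 L.
[OCl⁻]/[HOCl] = 10^(pH − pKa) = 10^(8.16 − 7.52) = 4.365; fraction as HOCl = 1/(1 + 4.365) = 0.1864.
Free chlorine required for 2.65 ppm HOCl: 2.65 / 0.1864 = 14.22 ppm.
FC to add: 14.22 − 0.3 = 13.92 mg/L as Cl₂.
Cl₂ equivalent: 13.92 mg/L × 1,800,000 L = 25,050 g.
Product at 69.7% available Cl: 25,050 / 0.697 = 35,940 g.

35.9 kg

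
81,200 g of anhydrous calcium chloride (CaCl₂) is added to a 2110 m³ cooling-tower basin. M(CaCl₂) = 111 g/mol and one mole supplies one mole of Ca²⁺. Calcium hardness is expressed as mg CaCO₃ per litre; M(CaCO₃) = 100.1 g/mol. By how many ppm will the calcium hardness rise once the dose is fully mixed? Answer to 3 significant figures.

Volume: 2110 m³ = 2,110,000 L.
Moles of Ca²⁺: 81,200 g ÷ 111 g/mol = 731.5 mol.
As CaCO₃: 731.5 mol × 100.1 g/mol = 73,230 g.
Rise: 73,230 g / 2,110,000 L × 1000 = 34.7 mg/L.

34.7 ppm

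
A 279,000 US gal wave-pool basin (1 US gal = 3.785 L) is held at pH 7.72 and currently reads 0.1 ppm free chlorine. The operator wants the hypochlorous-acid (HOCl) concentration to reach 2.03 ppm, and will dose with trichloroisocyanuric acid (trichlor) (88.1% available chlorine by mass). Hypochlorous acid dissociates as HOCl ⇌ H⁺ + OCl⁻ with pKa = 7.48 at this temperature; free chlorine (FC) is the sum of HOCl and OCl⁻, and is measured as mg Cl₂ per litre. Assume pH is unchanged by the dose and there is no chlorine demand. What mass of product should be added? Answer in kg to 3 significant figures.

6.54 kg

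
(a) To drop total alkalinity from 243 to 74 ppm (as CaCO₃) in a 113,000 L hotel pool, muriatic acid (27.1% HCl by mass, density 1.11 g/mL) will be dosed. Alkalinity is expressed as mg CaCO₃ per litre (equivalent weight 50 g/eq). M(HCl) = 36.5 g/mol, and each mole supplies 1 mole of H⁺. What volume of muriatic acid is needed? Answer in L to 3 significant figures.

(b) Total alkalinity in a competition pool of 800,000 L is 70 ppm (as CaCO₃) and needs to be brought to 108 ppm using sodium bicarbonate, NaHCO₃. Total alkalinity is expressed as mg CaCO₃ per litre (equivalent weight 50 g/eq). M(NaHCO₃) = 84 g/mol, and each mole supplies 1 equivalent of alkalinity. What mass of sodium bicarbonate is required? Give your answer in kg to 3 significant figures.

(a) 46.3 L; (b) 51.1 kg

(a) Alkalinity to neutralize: (243 − 74) = 169 mg/L as CaCO₃ × 113,000 L = 19,100 g as CaCO₃.
(a) Equivalents of H⁺ required: 19,100 ÷ 50 g/eq = 381.9 eq = 381.9 mol HCl.
(a) Mass of HCl: 381.9 × 36.5 = 13,940 g.
(a) Mass of 27.1% solution: 13,940 / 0.271 = 51,440 g.
(a) Volume: 51,440 g ÷ 1.11 g/mL = 46,340 mL.

(b) Alkalinity to add: (108 − 70) = 38 mg/L as CaCO₃ × 800,000 L = 30,400 g as CaCO₃.
(b) Equivalents: 30,400 g ÷ 50 g/eq = 608 eq.
(b) NaHCO₃ supplies 1 eq per mole → 608 mol.
(b) Mass: 608 mol × 84 g/mol = 51,070 g.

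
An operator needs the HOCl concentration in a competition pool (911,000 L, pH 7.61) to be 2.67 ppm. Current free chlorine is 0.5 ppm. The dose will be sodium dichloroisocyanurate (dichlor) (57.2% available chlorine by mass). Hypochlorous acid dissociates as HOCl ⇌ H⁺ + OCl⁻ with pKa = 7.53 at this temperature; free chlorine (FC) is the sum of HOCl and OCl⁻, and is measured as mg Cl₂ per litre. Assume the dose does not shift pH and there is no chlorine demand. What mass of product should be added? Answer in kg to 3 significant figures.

[OCl⁻]/[HOCl] = 10^(pH − pKa) = 10^(7.61 − 7.53) = 1.202; fraction as HOCl = 1/(1 + 1.202) = 0.4541.
Free chlorine required for 2.67 ppm HOCl: 2.67 / 0.4541 = 5.88 ppm.
FC to add: 5.88 − 0.5 = 5.38 mg/L as Cl₂.
Cl₂ equivalent: 5.38 mg/L × 911,000 L = 4901 g.
Product at 57.2% available Cl: 4901 / 0.572 = 8569 g.

8.57 kg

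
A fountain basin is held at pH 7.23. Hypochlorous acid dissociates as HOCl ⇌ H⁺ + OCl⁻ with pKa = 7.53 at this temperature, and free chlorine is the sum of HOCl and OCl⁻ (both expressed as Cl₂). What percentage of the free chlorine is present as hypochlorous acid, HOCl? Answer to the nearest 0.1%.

66.6%

[OCl⁻]/[HOCl] = 10^(pH − pKa) = 10^(7.23 − 7.53) = 10^-0.30 = 0.5012.
Fraction as HOCl = 1 / (1 + 0.5012) = 0.6661.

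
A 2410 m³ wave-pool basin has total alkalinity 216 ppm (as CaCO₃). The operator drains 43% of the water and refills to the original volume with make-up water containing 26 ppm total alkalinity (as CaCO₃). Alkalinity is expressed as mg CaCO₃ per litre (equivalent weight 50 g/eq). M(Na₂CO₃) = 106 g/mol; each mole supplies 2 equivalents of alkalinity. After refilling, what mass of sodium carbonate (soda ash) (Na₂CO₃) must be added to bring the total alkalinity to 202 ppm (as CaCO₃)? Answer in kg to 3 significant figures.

173 kg

Volume: 2410 m³ = 2,410,000 L.
After draining 43% and refilling: 216 × 0.57 + 26 × 0.43 = 134.3 ppm.
Deficit to target: 202 − 134.3 = 67.7 mg/L.
As CaCO₃: 67.7 mg/L × 2,410,000 L = 163,200 g; ÷ 50 g/eq ÷ 2 = 1632 mol Na₂CO₃.
Mass: 1632 × 106 = 172,900 g.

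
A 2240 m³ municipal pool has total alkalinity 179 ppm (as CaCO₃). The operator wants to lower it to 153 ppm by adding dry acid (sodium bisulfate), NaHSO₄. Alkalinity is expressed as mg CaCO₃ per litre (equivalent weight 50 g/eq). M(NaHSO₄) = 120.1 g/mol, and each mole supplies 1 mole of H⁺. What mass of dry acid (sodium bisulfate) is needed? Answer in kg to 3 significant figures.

Volume: 2240 m³ = 2,240,000 L.
Alkalinity to neutralize: (179 − 153) = 26 mg/L as CaCO₃ × 2,240,000 L = 58,240 g as CaCO₃.
Equivalents of H⁺ required: 58,240 ÷ 50 g/eq = 1165 eq = 1165 mol NaHSO₄.
Mass of NaHSO₄: 1165 × 120.1 = 139,900 g.

140 kg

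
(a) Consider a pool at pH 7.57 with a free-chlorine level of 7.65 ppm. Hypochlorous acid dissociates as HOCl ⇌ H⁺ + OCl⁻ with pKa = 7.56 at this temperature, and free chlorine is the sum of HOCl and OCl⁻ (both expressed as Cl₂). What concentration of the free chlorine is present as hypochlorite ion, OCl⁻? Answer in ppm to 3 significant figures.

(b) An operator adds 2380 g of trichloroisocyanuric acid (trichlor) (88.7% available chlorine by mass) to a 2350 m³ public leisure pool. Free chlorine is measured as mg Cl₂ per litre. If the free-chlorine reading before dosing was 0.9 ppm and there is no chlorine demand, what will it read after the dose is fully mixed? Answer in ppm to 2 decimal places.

(a) 3.87 ppm; (b) 1.80 ppm

(a) [OCl⁻]/[HOCl] = 10^(pH − pKa) = 10^(7.57 − 7.56) = 10^0.01 = 1.023.
(a) Fraction as HOCl = 1 / (1 + 1.023) = 0.4942.
(a) OCl⁻ = (1 − 0.4942) × 7.65 ppm = 3.869 ppm.

(b) Volume: 2350 m³ = 2,350,000 L.
(b) Available chlorine delivered: 2380 g × 0.887 = 2111 g as Cl₂.
(b) Concentration rise: 2111 g / 2,350,000 L = 0.8983 mg/L = 0.90 ppm.
(b) Final FC: 0.9 + 0.90 = 1.80 ppm.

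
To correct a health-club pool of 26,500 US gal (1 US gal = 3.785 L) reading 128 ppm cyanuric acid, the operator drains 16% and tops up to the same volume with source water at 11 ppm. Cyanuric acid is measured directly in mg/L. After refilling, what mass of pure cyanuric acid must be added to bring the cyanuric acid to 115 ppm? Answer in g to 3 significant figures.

Volume: 26,500 US gal × 3.785 L/gal = 100,302 L.
After draining 16% and refilling: 128 × 0.84 + 11 × 0.16 = 109.28 ppm.
Deficit to target: 115 − 109.28 = 5.72 mg/L.
Mass: 5.72 mg/L × 100,302 L = 573.7 g cyanuric acid.

574 g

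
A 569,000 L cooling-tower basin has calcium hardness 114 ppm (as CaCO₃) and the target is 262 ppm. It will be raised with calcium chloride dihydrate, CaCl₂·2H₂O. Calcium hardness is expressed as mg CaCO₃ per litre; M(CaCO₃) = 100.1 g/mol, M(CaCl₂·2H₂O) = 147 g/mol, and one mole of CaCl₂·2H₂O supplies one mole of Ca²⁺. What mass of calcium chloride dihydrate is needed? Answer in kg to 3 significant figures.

124 kg

Hardness to add: (262 − 114) = 148 mg/L as CaCO₃ × 569,000 L = 84,210 g as CaCO₃.
Moles of Ca²⁺ (1 mol Ca²⁺ ≡ 1 mol CaCO₃): 84,210 / 100.1 g/mol = 841.3 mol.
Mass of CaCl₂·2H₂O: 841.3 × 147 = 123,700 g.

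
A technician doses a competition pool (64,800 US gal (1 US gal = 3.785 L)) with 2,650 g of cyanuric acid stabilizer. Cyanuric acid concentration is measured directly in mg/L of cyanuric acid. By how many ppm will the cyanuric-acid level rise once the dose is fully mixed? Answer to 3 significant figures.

Volume: 64,800 US gal × 3.785 L/gal = 245,268 L.
Rise: 2,650 g / 245,268 L × 1000 = 10.8 mg/L.

10.8 ppm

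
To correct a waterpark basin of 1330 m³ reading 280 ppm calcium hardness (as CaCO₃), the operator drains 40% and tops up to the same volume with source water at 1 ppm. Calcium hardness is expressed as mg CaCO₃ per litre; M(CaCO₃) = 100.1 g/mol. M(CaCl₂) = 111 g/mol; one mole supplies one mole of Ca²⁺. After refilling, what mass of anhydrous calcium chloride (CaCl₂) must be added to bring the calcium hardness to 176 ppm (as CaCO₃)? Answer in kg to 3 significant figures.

Volume: 1330 m³ = 1,330,000 L.
After draining 40% and refilling: 280 × 0.60 + 1 × 0.40 = 168.4 ppm.
Deficit to target: 176 − 168.4 = 7.6 mg/L.
As CaCO₃: 7.6 mg/L × 1,330,000 L = 10,110 g; ÷ 100.1 = 101 mol Ca²⁺.
Mass: 101 × 111 = 11,210 g.

11.2 kg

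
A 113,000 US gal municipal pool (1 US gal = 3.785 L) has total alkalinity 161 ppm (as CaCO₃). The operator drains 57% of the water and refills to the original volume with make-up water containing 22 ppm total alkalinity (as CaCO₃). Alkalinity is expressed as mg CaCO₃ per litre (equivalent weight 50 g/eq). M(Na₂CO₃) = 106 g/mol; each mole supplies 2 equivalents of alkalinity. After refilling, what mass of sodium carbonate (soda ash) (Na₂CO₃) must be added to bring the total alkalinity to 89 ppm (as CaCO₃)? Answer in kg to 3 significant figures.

Volume: 113,000 US gal × 3.785 L/gal = 427,705 L.
After draining 57% and refilling: 161 × 0.43 + 22 × 0.57 = 81.77 ppm.
Deficit to target: 89 − 81.77 = 7.23 mg/L.
As CaCO₃: 7.23 mg/L × 427,705 L = 3092 g; ÷ 50 g/eq ÷ 2 = 30.92 mol Na₂CO₃.
Mass: 30.92 × 106 = 3278 g.

3.28 kg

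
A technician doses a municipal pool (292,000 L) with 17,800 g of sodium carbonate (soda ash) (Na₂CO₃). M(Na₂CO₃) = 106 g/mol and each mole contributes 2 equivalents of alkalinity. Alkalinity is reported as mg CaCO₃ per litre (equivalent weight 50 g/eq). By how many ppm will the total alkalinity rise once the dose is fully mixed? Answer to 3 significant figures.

Moles of Na₂CO₃: 17,800 g ÷ 106 g/mol = 167.9 mol → 335.8 eq of alkalinity.
As CaCO₃: 335.8 eq × 50 g/eq = 16,790 g.
Rise: 16,790 g / 292,000 L × 1000 = 57.51 mg/L.

57.5 ppm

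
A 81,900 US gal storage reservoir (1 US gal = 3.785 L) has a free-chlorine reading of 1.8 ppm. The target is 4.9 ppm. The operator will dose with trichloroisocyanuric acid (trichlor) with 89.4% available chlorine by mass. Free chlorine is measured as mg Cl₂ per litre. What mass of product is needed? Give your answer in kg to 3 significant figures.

1.07 kg

Volume: 81,900 US gal × 3.785 L/gal = 309,992 L.
Chlorine deficit: 4.9 − 1.8 = 3.1 ppm = 3.1 mg/L as Cl₂.
Cl₂ equivalent needed: 3.1 mg/L × 309,992 L = 961,000 mg = 961 g.
Product at 89.4% available chlorine: 961 / 0.894 = 1075 g.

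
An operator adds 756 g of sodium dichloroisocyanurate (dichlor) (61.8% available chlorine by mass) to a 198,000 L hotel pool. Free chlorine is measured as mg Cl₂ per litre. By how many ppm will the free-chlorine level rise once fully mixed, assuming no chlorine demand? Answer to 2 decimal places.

2.36 ppm

Available chlorine delivered: 756 g × 0.618 = 467.2 g as Cl₂.
Concentration rise: 467.2 g / 198,000 L = 2.36 mg/L = 2.36 ppm.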